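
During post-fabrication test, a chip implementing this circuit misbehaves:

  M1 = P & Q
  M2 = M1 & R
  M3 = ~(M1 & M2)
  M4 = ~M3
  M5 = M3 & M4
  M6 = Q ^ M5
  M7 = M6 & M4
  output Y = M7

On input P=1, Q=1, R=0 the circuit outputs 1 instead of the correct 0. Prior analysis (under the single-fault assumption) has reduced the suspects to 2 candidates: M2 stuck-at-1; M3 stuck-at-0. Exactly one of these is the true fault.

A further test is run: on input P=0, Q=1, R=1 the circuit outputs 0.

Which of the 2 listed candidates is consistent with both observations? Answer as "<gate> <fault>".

M2 stuck-at-1

Evaluate each candidate on input P=0, Q=1, R=1:
  M2 stuck-at-1: M1=0, M2=1 [stuck-at-1], M3=1, M4=0, M5=0, M6=1, M7=0 → 0 — matches
  M3 stuck-at-0: M1=0, M2=0, M3=0 [stuck-at-0], M4=1, M5=0, M6=1, M7=1 → 1 — eliminated
Only M2 stuck-at-1 reproduces the observed 0.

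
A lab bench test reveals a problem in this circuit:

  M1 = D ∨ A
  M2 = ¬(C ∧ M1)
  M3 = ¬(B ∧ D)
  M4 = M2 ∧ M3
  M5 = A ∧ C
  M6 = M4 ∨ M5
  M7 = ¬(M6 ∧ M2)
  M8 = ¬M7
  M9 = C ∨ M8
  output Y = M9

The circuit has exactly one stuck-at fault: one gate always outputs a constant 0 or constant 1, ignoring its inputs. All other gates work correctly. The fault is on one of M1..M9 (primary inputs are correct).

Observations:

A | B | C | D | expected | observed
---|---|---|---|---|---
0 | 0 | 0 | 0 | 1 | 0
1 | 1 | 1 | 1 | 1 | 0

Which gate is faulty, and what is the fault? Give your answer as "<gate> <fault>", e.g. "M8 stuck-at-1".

Fault-free values for test 1 (A=0, B=0, C=0, D=0): M1=0, M2=1, M3=1, M4=1, M5=0, M6=1, M7=0, M8=1, M9=1, giving Y=1. Observed 0.
Test 1: faults giving observed 0 are {M2 stuck-at-0, M3 stuck-at-0, M4 stuck-at-0, M6 stuck-at-0, M7 stuck-at-1, M8 stuck-at-0, M9 stuck-at-0}.
Test 2 (A=1, B=1, C=1, D=1): fault-free M1=1, M2=0, M3=0, M4=0, M5=1, M6=1, M7=1, M8=0, M9=1 → 1; observed 0. Eliminates M2 stuck-at-0, M3 stuck-at-0, M4 stuck-at-0, M6 stuck-at-0, M7 stuck-at-1, M8 stuck-at-0.
Only M9 stuck-at-0 is consistent with every test.

M9 stuck-at-0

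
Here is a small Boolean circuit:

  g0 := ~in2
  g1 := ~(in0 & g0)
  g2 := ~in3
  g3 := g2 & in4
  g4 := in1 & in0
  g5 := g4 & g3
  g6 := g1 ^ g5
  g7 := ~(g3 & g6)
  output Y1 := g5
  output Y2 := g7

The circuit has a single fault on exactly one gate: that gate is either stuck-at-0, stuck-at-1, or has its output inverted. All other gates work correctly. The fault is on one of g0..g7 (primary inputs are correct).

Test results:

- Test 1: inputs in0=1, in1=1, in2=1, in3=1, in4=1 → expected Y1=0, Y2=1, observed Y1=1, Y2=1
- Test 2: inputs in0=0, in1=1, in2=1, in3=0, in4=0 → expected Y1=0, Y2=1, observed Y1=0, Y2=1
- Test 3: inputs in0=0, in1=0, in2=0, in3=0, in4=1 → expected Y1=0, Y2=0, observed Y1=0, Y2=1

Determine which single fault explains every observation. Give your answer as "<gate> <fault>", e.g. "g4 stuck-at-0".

g2 inverted output

Fault-free values for test 1 (in0=1, in1=1, in2=1, in3=1, in4=1): g0=0, g1=1, g2=0, g3=0, g4=1, g5=0, g6=1, g7=1, giving Y1=0, Y2=1. Observed Y1=1, Y2=1.
Test 1: faults giving observed Y1=1, Y2=1 are {g2 stuck-at-1, g2 inverted output, g3 stuck-at-1, g3 inverted output, g5 stuck-at-1, g5 inverted output}.
Test 2 (in0=0, in1=1, in2=1, in3=0, in4=0): fault-free g0=0, g1=1, g2=1, g3=0, g4=0, g5=0, g6=1, g7=1 → Y1=0, Y2=1; observed Y1=0, Y2=1. Eliminates g3 stuck-at-1, g3 inverted output, g5 stuck-at-1, g5 inverted output.
Test 3 (in0=0, in1=0, in2=0, in3=0, in4=1): fault-free g0=1, g1=1, g2=1, g3=1, g4=0, g5=0, g6=1, g7=0 → Y1=0, Y2=0; observed Y1=0, Y2=1. Eliminates g2 stuck-at-1.
Only g2 inverted output is consistent with every test.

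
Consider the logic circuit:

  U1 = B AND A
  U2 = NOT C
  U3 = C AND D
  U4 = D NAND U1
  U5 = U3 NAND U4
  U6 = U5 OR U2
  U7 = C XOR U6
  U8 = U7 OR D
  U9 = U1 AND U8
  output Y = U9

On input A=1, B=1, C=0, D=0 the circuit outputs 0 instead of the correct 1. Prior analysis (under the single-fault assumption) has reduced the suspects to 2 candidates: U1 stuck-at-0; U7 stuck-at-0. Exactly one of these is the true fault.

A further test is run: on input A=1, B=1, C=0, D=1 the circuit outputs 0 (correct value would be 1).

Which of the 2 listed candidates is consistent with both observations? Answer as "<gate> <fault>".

U1 stuck-at-0

Evaluate each candidate on input A=1, B=1, C=0, D=1:
  U1 stuck-at-0: U1=0 [stuck-at-0], U2=1, U3=0, U4=1, U5=1, U6=1, U7=1, U8=1, U9=0 → 0 — matches
  U7 stuck-at-0: U1=1, U2=1, U3=0, U4=0, U5=1, U6=1, U7=0 [stuck-at-0], U8=1, U9=1 → 1 — eliminated
Only U1 stuck-at-0 reproduces the observed 0.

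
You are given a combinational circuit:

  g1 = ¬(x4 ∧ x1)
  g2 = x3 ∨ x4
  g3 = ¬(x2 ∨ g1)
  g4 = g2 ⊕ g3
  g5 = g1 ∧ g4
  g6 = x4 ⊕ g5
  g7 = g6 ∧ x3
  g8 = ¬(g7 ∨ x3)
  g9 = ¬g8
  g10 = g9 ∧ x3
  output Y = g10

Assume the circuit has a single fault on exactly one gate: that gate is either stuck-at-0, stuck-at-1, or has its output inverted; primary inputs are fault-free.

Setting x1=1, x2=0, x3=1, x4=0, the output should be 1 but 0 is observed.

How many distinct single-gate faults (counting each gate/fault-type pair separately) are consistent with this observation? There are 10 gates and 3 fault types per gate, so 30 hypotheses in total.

6

Fault-free: g1=1, g2=1, g3=0, g4=1, g5=1, g6=1, g7=1, g8=0, g9=1, g10=1 → 1. Observed 0.
  g1: none of the 3 fault types match ✗
  g2: none of the 3 fault types match ✗
  g3: none of the 3 fault types match ✗
  g4: none of the 3 fault types match ✗
  g5: none of the 3 fault types match ✗
  g6: none of the 3 fault types match ✗
  g7: none of the 3 fault types match ✗
  g8: stuck-at-1, inverted output ✓; others ✗
  g9: stuck-at-0, inverted output ✓; others ✗
  g10: stuck-at-0, inverted output ✓; others ✗
Consistent faults: {g8 stuck-at-1, g8 inverted output, g9 stuck-at-0, g9 inverted output, g10 stuck-at-0, g10 inverted output} — 6 in all.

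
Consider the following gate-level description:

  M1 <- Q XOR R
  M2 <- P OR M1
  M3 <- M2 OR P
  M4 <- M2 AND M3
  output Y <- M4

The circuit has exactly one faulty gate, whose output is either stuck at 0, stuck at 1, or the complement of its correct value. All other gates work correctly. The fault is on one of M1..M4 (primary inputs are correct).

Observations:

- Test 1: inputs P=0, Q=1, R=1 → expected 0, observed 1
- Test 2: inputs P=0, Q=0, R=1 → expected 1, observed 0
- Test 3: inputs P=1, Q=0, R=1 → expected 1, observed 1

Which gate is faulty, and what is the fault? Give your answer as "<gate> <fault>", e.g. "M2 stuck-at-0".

Fault-free values for test 1 (P=0, Q=1, R=1): M1=0, M2=0, M3=0, M4=0, giving Y=0. Observed 1.
Test 1: faults giving observed 1 are {M1 stuck-at-1, M1 inverted output, M2 stuck-at-1, M2 inverted output, M4 stuck-at-1, M4 inverted output}.
Test 2 (P=0, Q=0, R=1): fault-free M1=1, M2=1, M3=1, M4=1 → 1; observed 0. Eliminates M1 stuck-at-1, M2 stuck-at-1, M4 stuck-at-1.
Test 3 (P=1, Q=0, R=1): fault-free M1=1, M2=1, M3=1, M4=1 → 1; observed 1. Eliminates M2 inverted output, M4 inverted output.
Only M1 inverted output is consistent with every test.

M1 inverted output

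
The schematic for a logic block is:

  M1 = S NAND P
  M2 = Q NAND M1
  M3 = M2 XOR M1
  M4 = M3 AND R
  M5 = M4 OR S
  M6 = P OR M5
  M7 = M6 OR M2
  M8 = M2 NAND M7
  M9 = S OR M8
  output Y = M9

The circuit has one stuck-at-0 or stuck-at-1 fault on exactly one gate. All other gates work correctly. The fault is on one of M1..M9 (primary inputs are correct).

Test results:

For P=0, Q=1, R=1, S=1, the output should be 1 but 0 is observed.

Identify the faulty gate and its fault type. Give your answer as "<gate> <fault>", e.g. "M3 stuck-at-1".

Fault-free values for test 1 (P=0, Q=1, R=1, S=1): M1=1, M2=0, M3=1, M4=1, M5=1, M6=1, M7=1, M8=1, M9=1, giving Y=1. Observed 0.
Test 1: faults giving observed 0 are {M9 stuck-at-0}.
Only M9 stuck-at-0 is consistent with every test.

M9 stuck-at-0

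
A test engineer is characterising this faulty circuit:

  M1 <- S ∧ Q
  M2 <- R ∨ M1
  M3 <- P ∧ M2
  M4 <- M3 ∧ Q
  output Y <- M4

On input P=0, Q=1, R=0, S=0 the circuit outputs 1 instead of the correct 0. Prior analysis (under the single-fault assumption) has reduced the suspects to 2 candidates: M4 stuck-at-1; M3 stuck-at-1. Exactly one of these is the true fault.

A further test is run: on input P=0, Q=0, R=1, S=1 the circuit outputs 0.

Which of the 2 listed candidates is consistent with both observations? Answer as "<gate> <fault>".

Evaluate each candidate on input P=0, Q=0, R=1, S=1:
  M4 stuck-at-1: M1=0, M2=1, M3=0, M4=1 [stuck-at-1] → 1 — eliminated
  M3 stuck-at-1: M1=0, M2=1, M3=1 [stuck-at-1], M4=0 → 0 — matches
Only M3 stuck-at-1 reproduces the observed 0.

M3 stuck-at-1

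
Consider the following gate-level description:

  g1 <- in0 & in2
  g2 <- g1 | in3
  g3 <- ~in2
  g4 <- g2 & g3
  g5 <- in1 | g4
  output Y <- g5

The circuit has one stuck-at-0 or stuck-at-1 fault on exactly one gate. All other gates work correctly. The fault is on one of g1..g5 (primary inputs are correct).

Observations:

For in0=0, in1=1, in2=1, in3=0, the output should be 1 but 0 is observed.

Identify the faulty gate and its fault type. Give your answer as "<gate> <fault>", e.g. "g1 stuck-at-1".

g5 stuck-at-0

Fault-free values for test 1 (in0=0, in1=1, in2=1, in3=0): g1=0, g2=0, g3=0, g4=0, g5=1, giving Y=1. Observed 0.
Test 1: faults giving observed 0 are {g5 stuck-at-0}.
Only g5 stuck-at-0 is consistent with every test.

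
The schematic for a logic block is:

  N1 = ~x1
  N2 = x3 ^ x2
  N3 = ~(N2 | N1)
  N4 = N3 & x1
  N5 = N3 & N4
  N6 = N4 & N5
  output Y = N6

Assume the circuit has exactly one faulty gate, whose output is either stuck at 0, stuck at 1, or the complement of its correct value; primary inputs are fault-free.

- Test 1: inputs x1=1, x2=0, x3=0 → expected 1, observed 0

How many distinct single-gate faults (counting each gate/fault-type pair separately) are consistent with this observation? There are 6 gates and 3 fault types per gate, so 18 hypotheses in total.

12

Fault-free: N1=0, N2=0, N3=1, N4=1, N5=1, N6=1 → 1. Observed 0.
  N1: stuck-at-1, inverted output ✓; others ✗
  N2: stuck-at-1, inverted output ✓; others ✗
  N3: stuck-at-0, inverted output ✓; others ✗
  N4: stuck-at-0, inverted output ✓; others ✗
  N5: stuck-at-0, inverted output ✓; others ✗
  N6: stuck-at-0, inverted output ✓; others ✗
Consistent faults: {N1 stuck-at-1, N1 inverted output, N2 stuck-at-1, N2 inverted output, N3 stuck-at-0, N3 inverted output, N4 stuck-at-0, N4 inverted output, N5 stuck-at-0, N5 inverted output, N6 stuck-at-0, N6 inverted output} — 12 in all.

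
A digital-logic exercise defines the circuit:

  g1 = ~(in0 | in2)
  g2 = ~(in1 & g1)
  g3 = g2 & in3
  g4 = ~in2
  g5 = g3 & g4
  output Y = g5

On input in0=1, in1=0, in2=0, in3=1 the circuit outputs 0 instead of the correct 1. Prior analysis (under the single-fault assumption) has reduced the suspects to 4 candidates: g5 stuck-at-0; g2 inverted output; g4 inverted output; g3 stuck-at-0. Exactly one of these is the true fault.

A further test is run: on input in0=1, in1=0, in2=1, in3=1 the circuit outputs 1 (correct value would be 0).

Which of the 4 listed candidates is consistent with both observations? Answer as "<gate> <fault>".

Evaluate each candidate on input in0=1, in1=0, in2=1, in3=1:
  g5 stuck-at-0: g1=0, g2=1, g3=1, g4=0, g5=0 [stuck-at-0] → 0 — eliminated
  g2 inverted output: g1=0, g2=0 [inverted output], g3=0, g4=0, g5=0 → 0 — eliminated
  g4 inverted output: g1=0, g2=1, g3=1, g4=1 [inverted output], g5=1 → 1 — matches
  g3 stuck-at-0: g1=0, g2=1, g3=0 [stuck-at-0], g4=0, g5=0 → 0 — eliminated
Only g4 inverted output reproduces the observed 1.

g4 inverted output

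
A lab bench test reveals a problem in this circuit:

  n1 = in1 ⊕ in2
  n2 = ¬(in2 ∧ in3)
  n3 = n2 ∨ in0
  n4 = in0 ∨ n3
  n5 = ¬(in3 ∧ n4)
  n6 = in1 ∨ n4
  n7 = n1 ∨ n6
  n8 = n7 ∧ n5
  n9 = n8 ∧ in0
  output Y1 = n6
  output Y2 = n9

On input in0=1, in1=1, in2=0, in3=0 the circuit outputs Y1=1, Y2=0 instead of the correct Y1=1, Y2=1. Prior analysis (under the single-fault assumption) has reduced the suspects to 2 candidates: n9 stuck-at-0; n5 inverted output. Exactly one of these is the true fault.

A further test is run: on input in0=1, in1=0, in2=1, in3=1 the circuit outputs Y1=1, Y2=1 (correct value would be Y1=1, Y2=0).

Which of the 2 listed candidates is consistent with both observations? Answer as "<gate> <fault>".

Evaluate each candidate on input in0=1, in1=0, in2=1, in3=1:
  n9 stuck-at-0: n1=1, n2=0, n3=1, n4=1, n5=0, n6=1, n7=1, n8=0, n9=0 [stuck-at-0] → Y1=1, Y2=0 — eliminated
  n5 inverted output: n1=1, n2=0, n3=1, n4=1, n5=1 [inverted output], n6=1, n7=1, n8=1, n9=1 → Y1=1, Y2=1 — matches
Only n5 inverted output reproduces the observed Y1=1, Y2=1.

n5 inverted output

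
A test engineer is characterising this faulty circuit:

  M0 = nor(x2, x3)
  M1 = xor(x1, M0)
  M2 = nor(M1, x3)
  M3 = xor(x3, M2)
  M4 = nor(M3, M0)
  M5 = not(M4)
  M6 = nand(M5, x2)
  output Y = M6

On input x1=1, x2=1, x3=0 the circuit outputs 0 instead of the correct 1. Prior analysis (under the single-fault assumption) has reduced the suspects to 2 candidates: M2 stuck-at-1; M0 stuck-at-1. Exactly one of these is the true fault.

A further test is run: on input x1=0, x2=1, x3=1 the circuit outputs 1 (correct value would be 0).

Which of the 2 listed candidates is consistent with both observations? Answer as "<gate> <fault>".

Evaluate each candidate on input x1=0, x2=1, x3=1:
  M2 stuck-at-1: M0=0, M1=0, M2=1 [stuck-at-1], M3=0, M4=1, M5=0, M6=1 → 1 — matches
  M0 stuck-at-1: M0=1 [stuck-at-1], M1=1, M2=0, M3=1, M4=0, M5=1, M6=0 → 0 — eliminated
Only M2 stuck-at-1 reproduces the observed 1.

M2 stuck-at-1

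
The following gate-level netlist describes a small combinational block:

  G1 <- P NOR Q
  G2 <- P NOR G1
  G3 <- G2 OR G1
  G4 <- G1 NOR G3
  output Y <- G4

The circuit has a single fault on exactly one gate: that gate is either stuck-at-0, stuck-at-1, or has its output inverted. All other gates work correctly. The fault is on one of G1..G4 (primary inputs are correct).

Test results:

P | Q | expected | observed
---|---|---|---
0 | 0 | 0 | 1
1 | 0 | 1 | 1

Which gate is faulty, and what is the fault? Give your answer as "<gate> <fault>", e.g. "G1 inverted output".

Fault-free values for test 1 (P=0, Q=0): G1=1, G2=0, G3=1, G4=0, giving Y=0. Observed 1.
Test 1: faults giving observed 1 are {G4 stuck-at-1, G4 inverted output}.
Test 2 (P=1, Q=0): fault-free G1=0, G2=0, G3=0, G4=1 → 1; observed 1. Eliminates G4 inverted output.
Only G4 stuck-at-1 is consistent with every test.

G4 stuck-at-1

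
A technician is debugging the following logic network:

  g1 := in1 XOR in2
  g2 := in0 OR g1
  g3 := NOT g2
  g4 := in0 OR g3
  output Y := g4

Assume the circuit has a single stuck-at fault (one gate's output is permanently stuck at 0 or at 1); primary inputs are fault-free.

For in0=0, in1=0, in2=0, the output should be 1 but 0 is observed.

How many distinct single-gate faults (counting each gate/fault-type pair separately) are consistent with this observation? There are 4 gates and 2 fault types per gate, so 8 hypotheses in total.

Fault-free: g1=0, g2=0, g3=1, g4=1 → 1. Observed 0.
  g1 stuck-at-0: output 1 ✗
  g1 stuck-at-1: output 0 ✓
  g2 stuck-at-0: output 1 ✗
  g2 stuck-at-1: output 0 ✓
  g3 stuck-at-0: output 0 ✓
  g3 stuck-at-1: output 1 ✗
  g4 stuck-at-0: output 0 ✓
  g4 stuck-at-1: output 1 ✗
Consistent faults: {g1 stuck-at-1, g2 stuck-at-1, g3 stuck-at-0, g4 stuck-at-0} — 4 in all.

4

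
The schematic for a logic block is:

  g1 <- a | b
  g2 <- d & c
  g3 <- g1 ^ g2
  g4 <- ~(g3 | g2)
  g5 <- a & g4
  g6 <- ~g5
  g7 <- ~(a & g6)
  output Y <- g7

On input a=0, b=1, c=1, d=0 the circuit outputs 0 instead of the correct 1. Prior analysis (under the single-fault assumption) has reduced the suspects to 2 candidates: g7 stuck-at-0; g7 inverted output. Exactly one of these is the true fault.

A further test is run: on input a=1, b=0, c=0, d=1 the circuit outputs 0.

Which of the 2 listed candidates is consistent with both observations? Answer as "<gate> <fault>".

Evaluate each candidate on input a=1, b=0, c=0, d=1:
  g7 stuck-at-0: g1=1, g2=0, g3=1, g4=0, g5=0, g6=1, g7=0 [stuck-at-0] → 0 — matches
  g7 inverted output: g1=1, g2=0, g3=1, g4=0, g5=0, g6=1, g7=1 [inverted output] → 1 — eliminated
Only g7 stuck-at-0 reproduces the observed 0.

g7 stuck-at-0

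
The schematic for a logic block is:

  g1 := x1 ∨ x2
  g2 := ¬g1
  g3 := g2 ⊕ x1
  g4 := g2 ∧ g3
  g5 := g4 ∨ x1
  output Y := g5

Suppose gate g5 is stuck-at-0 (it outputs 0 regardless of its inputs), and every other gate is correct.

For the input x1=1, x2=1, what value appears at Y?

0

Propagate with g5 forced: g1=1, g2=0, g3=1, g4=0, g5=0 [stuck-at-0].
So Y = 0. (Without the fault it would be 1.)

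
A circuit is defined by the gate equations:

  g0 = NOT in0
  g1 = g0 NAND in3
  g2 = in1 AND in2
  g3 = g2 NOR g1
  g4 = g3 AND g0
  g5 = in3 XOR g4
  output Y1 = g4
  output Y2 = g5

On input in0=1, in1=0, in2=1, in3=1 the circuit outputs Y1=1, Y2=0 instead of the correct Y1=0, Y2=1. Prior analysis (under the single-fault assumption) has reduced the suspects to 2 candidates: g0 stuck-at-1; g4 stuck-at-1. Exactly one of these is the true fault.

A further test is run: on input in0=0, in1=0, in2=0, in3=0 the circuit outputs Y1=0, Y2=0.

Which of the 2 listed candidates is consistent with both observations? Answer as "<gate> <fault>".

Evaluate each candidate on input in0=0, in1=0, in2=0, in3=0:
  g0 stuck-at-1: g0=1 [stuck-at-1], g1=1, g2=0, g3=0, g4=0, g5=0 → Y1=0, Y2=0 — matches
  g4 stuck-at-1: g0=1, g1=1, g2=0, g3=0, g4=1 [stuck-at-1], g5=1 → Y1=1, Y2=1 — eliminated
Only g0 stuck-at-1 reproduces the observed Y1=0, Y2=0.

g0 stuck-at-1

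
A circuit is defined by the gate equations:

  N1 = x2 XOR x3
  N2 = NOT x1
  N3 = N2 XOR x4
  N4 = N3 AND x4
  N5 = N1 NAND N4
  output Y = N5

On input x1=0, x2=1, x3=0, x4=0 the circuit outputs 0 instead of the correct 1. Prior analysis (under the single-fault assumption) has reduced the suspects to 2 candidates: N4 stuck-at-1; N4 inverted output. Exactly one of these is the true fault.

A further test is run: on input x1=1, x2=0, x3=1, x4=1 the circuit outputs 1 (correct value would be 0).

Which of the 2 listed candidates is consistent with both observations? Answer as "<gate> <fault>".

Evaluate each candidate on input x1=1, x2=0, x3=1, x4=1:
  N4 stuck-at-1: N1=1, N2=0, N3=1, N4=1 [stuck-at-1], N5=0 → 0 — eliminated
  N4 inverted output: N1=1, N2=0, N3=1, N4=0 [inverted output], N5=1 → 1 — matches
Only N4 inverted output reproduces the observed 1.

N4 inverted output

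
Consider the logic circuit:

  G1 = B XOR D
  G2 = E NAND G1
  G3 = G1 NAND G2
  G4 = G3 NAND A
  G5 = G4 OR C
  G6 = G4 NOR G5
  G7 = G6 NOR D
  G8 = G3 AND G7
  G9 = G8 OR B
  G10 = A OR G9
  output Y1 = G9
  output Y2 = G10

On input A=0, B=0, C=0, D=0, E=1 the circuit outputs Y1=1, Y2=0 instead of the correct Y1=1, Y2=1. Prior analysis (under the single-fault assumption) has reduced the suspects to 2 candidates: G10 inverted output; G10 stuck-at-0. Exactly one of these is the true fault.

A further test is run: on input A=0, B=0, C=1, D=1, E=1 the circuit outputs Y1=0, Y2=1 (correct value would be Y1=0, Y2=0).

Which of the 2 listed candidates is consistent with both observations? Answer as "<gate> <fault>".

G10 inverted output

Evaluate each candidate on input A=0, B=0, C=1, D=1, E=1:
  G10 inverted output: G1=1, G2=0, G3=1, G4=1, G5=1, G6=0, G7=0, G8=0, G9=0, G10=1 [inverted output] → Y1=0, Y2=1 — matches
  G10 stuck-at-0: G1=1, G2=0, G3=1, G4=1, G5=1, G6=0, G7=0, G8=0, G9=0, G10=0 [stuck-at-0] → Y1=0, Y2=0 — eliminated
Only G10 inverted output reproduces the observed Y1=0, Y2=1.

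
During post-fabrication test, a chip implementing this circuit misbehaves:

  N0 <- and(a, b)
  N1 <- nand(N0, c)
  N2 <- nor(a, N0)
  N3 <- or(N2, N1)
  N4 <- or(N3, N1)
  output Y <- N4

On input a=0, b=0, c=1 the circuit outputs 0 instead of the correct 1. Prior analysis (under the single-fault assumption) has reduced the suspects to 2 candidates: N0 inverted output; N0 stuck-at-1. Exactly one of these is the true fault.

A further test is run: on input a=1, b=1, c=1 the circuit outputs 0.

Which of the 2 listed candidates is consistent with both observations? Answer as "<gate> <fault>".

Evaluate each candidate on input a=1, b=1, c=1:
  N0 inverted output: N0=0 [inverted output], N1=1, N2=0, N3=1, N4=1 → 1 — eliminated
  N0 stuck-at-1: N0=1 [stuck-at-1], N1=0, N2=0, N3=0, N4=0 → 0 — matches
Only N0 stuck-at-1 reproduces the observed 0.

N0 stuck-at-1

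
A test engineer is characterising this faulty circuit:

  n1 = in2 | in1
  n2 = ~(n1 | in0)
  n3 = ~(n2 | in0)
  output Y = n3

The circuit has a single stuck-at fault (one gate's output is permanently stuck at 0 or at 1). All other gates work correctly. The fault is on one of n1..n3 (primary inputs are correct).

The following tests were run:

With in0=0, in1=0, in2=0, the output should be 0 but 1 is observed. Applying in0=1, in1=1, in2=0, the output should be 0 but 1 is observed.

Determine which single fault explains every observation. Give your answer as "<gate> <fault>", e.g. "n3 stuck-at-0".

Fault-free values for test 1 (in0=0, in1=0, in2=0): n1=0, n2=1, n3=0, giving Y=0. Observed 1.
Test 1: faults giving observed 1 are {n1 stuck-at-1, n2 stuck-at-0, n3 stuck-at-1}.
Test 2 (in0=1, in1=1, in2=0): fault-free n1=1, n2=0, n3=0 → 0; observed 1. Eliminates n1 stuck-at-1, n2 stuck-at-0.
Only n3 stuck-at-1 is consistent with every test.

n3 stuck-at-1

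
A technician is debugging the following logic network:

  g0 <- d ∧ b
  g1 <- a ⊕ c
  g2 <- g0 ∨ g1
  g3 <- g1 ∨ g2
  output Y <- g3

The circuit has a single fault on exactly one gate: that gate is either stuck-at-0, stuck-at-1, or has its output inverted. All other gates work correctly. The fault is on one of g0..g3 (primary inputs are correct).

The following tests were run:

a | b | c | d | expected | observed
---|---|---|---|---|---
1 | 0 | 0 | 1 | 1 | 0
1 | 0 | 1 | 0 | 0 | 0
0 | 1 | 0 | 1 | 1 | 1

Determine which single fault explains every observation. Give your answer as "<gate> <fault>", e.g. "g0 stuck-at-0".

g1 stuck-at-0

Fault-free values for test 1 (a=1, b=0, c=0, d=1): g0=0, g1=1, g2=1, g3=1, giving Y=1. Observed 0.
Test 1: faults giving observed 0 are {g1 stuck-at-0, g1 inverted output, g3 stuck-at-0, g3 inverted output}.
Test 2 (a=1, b=0, c=1, d=0): fault-free g0=0, g1=0, g2=0, g3=0 → 0; observed 0. Eliminates g1 inverted output, g3 inverted output.
Test 3 (a=0, b=1, c=0, d=1): fault-free g0=1, g1=0, g2=1, g3=1 → 1; observed 1. Eliminates g3 stuck-at-0.
Only g1 stuck-at-0 is consistent with every test.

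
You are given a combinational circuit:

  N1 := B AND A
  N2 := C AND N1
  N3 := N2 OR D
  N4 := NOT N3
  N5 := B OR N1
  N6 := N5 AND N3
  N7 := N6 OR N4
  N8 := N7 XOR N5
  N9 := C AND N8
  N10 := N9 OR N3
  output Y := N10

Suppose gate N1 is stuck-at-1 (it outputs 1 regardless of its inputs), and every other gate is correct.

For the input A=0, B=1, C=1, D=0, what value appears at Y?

Propagate with N1 forced: N1=1 [stuck-at-1], N2=1, N3=1, N4=0, N5=1, N6=1, N7=1, N8=0, N9=0, N10=1.
So Y = 1. (Without the fault it would be 0.)

1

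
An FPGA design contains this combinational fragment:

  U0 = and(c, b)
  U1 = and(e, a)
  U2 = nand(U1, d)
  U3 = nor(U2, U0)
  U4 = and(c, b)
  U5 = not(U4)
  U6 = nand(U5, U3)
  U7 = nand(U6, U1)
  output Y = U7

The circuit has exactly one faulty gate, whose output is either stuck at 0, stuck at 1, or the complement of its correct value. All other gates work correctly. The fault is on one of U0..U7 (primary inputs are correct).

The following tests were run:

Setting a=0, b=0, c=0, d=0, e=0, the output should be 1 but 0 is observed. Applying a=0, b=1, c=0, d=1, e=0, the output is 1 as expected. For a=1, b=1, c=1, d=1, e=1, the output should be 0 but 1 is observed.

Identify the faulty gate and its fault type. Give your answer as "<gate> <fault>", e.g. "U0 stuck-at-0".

Fault-free values for test 1 (a=0, b=0, c=0, d=0, e=0): U0=0, U1=0, U2=1, U3=0, U4=0, U5=1, U6=1, U7=1, giving Y=1. Observed 0.
Test 1: faults giving observed 0 are {U1 stuck-at-1, U1 inverted output, U7 stuck-at-0, U7 inverted output}.
Test 2 (a=0, b=1, c=0, d=1, e=0): fault-free U0=0, U1=0, U2=1, U3=0, U4=0, U5=1, U6=1, U7=1 → 1; observed 1. Eliminates U7 stuck-at-0, U7 inverted output.
Test 3 (a=1, b=1, c=1, d=1, e=1): fault-free U0=1, U1=1, U2=0, U3=0, U4=1, U5=0, U6=1, U7=0 → 0; observed 1. Eliminates U1 stuck-at-1.
Only U1 inverted output is consistent with every test.

U1 inverted output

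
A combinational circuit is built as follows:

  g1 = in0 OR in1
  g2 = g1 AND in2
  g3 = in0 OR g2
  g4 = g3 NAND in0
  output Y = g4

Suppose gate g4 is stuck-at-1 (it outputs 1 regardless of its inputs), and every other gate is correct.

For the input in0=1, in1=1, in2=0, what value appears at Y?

1

Propagate with g4 forced: g1=1, g2=0, g3=1, g4=1 [stuck-at-1].
So Y = 1. (Without the fault it would be 0.)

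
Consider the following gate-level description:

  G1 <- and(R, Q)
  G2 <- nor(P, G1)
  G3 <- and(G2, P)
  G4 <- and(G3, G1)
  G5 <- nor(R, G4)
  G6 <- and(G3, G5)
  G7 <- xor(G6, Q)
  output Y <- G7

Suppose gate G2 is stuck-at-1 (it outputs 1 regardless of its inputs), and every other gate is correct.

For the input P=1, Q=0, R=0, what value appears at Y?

Propagate with G2 forced: G1=0, G2=1 [stuck-at-1], G3=1, G4=0, G5=1, G6=1, G7=1.
So Y = 1. (Without the fault it would be 0.)

1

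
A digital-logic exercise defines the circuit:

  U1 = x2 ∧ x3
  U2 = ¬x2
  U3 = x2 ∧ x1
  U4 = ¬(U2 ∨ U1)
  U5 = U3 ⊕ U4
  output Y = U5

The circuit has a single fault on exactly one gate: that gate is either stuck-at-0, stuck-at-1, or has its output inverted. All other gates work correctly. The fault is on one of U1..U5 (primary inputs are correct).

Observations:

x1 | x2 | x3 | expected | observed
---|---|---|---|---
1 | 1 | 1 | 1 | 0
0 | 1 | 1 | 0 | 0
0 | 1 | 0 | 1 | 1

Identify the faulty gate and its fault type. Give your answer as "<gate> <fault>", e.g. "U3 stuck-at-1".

U3 stuck-at-0

Fault-free values for test 1 (x1=1, x2=1, x3=1): U1=1, U2=0, U3=1, U4=0, U5=1, giving Y=1. Observed 0.
Test 1: faults giving observed 0 are {U1 stuck-at-0, U1 inverted output, U3 stuck-at-0, U3 inverted output, U4 stuck-at-1, U4 inverted output, U5 stuck-at-0, U5 inverted output}.
Test 2 (x1=0, x2=1, x3=1): fault-free U1=1, U2=0, U3=0, U4=0, U5=0 → 0; observed 0. Eliminates U1 stuck-at-0, U1 inverted output, U3 inverted output, U4 stuck-at-1, U4 inverted output, U5 inverted output.
Test 3 (x1=0, x2=1, x3=0): fault-free U1=0, U2=0, U3=0, U4=1, U5=1 → 1; observed 1. Eliminates U5 stuck-at-0.
Only U3 stuck-at-0 is consistent with every test.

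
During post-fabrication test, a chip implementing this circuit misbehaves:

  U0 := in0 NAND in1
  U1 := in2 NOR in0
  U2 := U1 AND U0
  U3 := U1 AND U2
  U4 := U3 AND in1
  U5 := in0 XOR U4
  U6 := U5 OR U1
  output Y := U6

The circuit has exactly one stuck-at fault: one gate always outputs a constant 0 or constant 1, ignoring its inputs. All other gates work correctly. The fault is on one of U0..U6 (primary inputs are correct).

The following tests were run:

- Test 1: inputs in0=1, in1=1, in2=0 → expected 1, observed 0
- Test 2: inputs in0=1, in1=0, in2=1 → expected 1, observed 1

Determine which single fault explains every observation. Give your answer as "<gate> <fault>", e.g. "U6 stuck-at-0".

Fault-free values for test 1 (in0=1, in1=1, in2=0): U0=0, U1=0, U2=0, U3=0, U4=0, U5=1, U6=1, giving Y=1. Observed 0.
Test 1: faults giving observed 0 are {U3 stuck-at-1, U4 stuck-at-1, U5 stuck-at-0, U6 stuck-at-0}.
Test 2 (in0=1, in1=0, in2=1): fault-free U0=1, U1=0, U2=0, U3=0, U4=0, U5=1, U6=1 → 1; observed 1. Eliminates U4 stuck-at-1, U5 stuck-at-0, U6 stuck-at-0.
Only U3 stuck-at-1 is consistent with every test.

U3 stuck-at-1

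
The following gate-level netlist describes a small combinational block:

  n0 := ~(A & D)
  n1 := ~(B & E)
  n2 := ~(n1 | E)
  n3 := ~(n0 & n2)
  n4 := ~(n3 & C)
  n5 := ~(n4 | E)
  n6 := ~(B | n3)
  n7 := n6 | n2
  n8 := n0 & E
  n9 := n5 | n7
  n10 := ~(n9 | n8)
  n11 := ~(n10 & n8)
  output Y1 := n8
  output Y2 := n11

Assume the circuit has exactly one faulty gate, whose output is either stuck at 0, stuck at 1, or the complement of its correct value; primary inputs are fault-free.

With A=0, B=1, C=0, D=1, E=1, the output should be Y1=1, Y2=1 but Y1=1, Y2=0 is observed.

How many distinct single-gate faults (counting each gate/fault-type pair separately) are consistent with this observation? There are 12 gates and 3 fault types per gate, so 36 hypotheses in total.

4

Fault-free: n0=1, n1=0, n2=0, n3=1, n4=1, n5=0, n6=0, n7=0, n8=1, n9=0, n10=0, n11=1 → Y1=1, Y2=1. Observed Y1=1, Y2=0.
  n0: none of the 3 fault types match ✗
  n1: none of the 3 fault types match ✗
  n2: none of the 3 fault types match ✗
  n3: none of the 3 fault types match ✗
  n4: none of the 3 fault types match ✗
  n5: none of the 3 fault types match ✗
  n6: none of the 3 fault types match ✗
  n7: none of the 3 fault types match ✗
  n8: none of the 3 fault types match ✗
  n9: none of the 3 fault types match ✗
  n10: stuck-at-1, inverted output ✓; others ✗
  n11: stuck-at-0, inverted output ✓; others ✗
Consistent faults: {n10 stuck-at-1, n10 inverted output, n11 stuck-at-0, n11 inverted output} — 4 in all.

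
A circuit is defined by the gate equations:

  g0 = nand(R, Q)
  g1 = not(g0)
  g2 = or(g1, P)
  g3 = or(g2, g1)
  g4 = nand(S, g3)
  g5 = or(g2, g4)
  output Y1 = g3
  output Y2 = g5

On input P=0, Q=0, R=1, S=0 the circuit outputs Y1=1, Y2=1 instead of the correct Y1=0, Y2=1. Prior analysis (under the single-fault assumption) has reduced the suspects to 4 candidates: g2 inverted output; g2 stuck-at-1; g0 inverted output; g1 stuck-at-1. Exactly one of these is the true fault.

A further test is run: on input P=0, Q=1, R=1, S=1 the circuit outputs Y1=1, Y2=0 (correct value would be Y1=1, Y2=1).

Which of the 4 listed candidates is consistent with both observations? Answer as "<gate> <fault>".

Evaluate each candidate on input P=0, Q=1, R=1, S=1:
  g2 inverted output: g0=0, g1=1, g2=0 [inverted output], g3=1, g4=0, g5=0 → Y1=1, Y2=0 — matches
  g2 stuck-at-1: g0=0, g1=1, g2=1 [stuck-at-1], g3=1, g4=0, g5=1 → Y1=1, Y2=1 — eliminated
  g0 inverted output: g0=1 [inverted output], g1=0, g2=0, g3=0, g4=1, g5=1 → Y1=0, Y2=1 — eliminated
  g1 stuck-at-1: g0=0, g1=1 [stuck-at-1], g2=1, g3=1, g4=0, g5=1 → Y1=1, Y2=1 — eliminated
Only g2 inverted output reproduces the observed Y1=1, Y2=0.

g2 inverted output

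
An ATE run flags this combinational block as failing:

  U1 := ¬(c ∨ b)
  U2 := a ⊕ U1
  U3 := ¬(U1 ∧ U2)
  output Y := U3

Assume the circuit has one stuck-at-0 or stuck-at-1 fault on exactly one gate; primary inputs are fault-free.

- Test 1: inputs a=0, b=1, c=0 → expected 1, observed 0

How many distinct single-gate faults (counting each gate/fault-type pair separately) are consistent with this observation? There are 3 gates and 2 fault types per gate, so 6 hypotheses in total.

Fault-free: U1=0, U2=0, U3=1 → 1. Observed 0.
  U1 stuck-at-0: output 1 ✗
  U1 stuck-at-1: output 0 ✓
  U2 stuck-at-0: output 1 ✗
  U2 stuck-at-1: output 1 ✗
  U3 stuck-at-0: output 0 ✓
  U3 stuck-at-1: output 1 ✗
Consistent faults: {U1 stuck-at-1, U3 stuck-at-0} — 2 in all.

2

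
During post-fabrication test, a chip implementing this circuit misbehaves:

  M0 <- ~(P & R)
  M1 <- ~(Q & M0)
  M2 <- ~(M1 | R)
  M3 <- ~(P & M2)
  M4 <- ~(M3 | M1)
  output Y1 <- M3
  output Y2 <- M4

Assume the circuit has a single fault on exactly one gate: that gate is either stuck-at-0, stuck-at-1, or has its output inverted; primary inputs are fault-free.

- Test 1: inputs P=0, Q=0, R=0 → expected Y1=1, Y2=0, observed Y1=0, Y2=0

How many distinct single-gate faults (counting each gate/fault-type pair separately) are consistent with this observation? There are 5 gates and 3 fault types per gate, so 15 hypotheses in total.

Fault-free: M0=1, M1=1, M2=0, M3=1, M4=0 → Y1=1, Y2=0. Observed Y1=0, Y2=0.
  M0: none of the 3 fault types match ✗
  M1: none of the 3 fault types match ✗
  M2: none of the 3 fault types match ✗
  M3: stuck-at-0, inverted output ✓; others ✗
  M4: none of the 3 fault types match ✗
Consistent faults: {M3 stuck-at-0, M3 inverted output} — 2 in all.

2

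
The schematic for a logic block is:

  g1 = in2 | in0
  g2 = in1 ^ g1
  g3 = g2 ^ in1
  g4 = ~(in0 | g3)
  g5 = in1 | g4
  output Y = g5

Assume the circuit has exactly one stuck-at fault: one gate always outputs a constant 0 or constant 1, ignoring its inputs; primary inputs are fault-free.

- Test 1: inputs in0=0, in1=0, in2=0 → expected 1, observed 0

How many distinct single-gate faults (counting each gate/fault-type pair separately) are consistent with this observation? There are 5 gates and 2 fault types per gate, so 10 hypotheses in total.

5

Fault-free: g1=0, g2=0, g3=0, g4=1, g5=1 → 1. Observed 0.
  g1 stuck-at-0: output 1 ✗
  g1 stuck-at-1: output 0 ✓
  g2 stuck-at-0: output 1 ✗
  g2 stuck-at-1: output 0 ✓
  g3 stuck-at-0: output 1 ✗
  g3 stuck-at-1: output 0 ✓
  g4 stuck-at-0: output 0 ✓
  g4 stuck-at-1: output 1 ✗
  g5 stuck-at-0: output 0 ✓
  g5 stuck-at-1: output 1 ✗
Consistent faults: {g1 stuck-at-1, g2 stuck-at-1, g3 stuck-at-1, g4 stuck-at-0, g5 stuck-at-0} — 5 in all.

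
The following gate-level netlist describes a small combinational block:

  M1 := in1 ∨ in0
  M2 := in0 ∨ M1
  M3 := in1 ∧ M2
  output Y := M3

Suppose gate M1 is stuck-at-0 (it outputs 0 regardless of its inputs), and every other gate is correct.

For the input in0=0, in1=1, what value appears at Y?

Propagate with M1 forced: M1=0 [stuck-at-0], M2=0, M3=0.
So Y = 0. (Without the fault it would be 1.)

0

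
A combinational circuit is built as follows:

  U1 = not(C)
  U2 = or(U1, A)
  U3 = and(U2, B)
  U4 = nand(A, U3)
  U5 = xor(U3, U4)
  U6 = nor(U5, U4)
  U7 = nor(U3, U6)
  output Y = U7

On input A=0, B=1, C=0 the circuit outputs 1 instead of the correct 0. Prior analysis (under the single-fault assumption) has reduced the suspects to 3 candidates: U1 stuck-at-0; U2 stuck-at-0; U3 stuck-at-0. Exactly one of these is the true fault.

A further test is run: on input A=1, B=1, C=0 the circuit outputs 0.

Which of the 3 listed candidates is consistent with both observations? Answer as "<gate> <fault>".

U1 stuck-at-0

Evaluate each candidate on input A=1, B=1, C=0:
  U1 stuck-at-0: U1=0 [stuck-at-0], U2=1, U3=1, U4=0, U5=1, U6=0, U7=0 → 0 — matches
  U2 stuck-at-0: U1=1, U2=0 [stuck-at-0], U3=0, U4=1, U5=1, U6=0, U7=1 → 1 — eliminated
  U3 stuck-at-0: U1=1, U2=1, U3=0 [stuck-at-0], U4=1, U5=1, U6=0, U7=1 → 1 — eliminated
Only U1 stuck-at-0 reproduces the observed 0.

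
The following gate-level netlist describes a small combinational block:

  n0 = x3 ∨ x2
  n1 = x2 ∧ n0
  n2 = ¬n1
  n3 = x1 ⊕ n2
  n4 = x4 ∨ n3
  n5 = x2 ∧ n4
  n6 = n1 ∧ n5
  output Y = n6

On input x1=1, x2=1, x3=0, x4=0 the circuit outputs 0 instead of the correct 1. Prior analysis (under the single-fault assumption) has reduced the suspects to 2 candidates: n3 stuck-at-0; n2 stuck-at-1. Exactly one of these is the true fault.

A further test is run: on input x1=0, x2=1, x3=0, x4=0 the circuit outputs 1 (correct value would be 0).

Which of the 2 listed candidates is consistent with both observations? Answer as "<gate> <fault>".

Evaluate each candidate on input x1=0, x2=1, x3=0, x4=0:
  n3 stuck-at-0: n0=1, n1=1, n2=0, n3=0 [stuck-at-0], n4=0, n5=0, n6=0 → 0 — eliminated
  n2 stuck-at-1: n0=1, n1=1, n2=1 [stuck-at-1], n3=1, n4=1, n5=1, n6=1 → 1 — matches
Only n2 stuck-at-1 reproduces the observed 1.

n2 stuck-at-1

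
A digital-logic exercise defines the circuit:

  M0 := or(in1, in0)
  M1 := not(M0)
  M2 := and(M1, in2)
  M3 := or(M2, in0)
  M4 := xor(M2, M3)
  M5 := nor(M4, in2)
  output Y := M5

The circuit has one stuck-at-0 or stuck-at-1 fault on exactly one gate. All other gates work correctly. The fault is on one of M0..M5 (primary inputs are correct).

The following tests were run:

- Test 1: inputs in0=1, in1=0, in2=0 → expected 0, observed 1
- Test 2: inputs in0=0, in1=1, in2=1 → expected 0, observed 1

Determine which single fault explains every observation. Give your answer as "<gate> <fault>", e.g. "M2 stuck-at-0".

M5 stuck-at-1

Fault-free values for test 1 (in0=1, in1=0, in2=0): M0=1, M1=0, M2=0, M3=1, M4=1, M5=0, giving Y=0. Observed 1.
Test 1: faults giving observed 1 are {M2 stuck-at-1, M3 stuck-at-0, M4 stuck-at-0, M5 stuck-at-1}.
Test 2 (in0=0, in1=1, in2=1): fault-free M0=1, M1=0, M2=0, M3=0, M4=0, M5=0 → 0; observed 1. Eliminates M2 stuck-at-1, M3 stuck-at-0, M4 stuck-at-0.
Only M5 stuck-at-1 is consistent with every test.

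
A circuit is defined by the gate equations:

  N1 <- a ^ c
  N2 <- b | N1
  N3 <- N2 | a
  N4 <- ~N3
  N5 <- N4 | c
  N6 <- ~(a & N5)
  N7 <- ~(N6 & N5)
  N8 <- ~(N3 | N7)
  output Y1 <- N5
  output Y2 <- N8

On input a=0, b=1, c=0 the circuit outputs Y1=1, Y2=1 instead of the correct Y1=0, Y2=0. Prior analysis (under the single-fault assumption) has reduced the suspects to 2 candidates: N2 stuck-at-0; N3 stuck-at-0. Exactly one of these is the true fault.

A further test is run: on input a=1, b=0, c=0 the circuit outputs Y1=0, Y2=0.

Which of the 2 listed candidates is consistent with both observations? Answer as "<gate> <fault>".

N2 stuck-at-0

Evaluate each candidate on input a=1, b=0, c=0:
  N2 stuck-at-0: N1=1, N2=0 [stuck-at-0], N3=1, N4=0, N5=0, N6=1, N7=1, N8=0 → Y1=0, Y2=0 — matches
  N3 stuck-at-0: N1=1, N2=1, N3=0 [stuck-at-0], N4=1, N5=1, N6=0, N7=1, N8=0 → Y1=1, Y2=0 — eliminated
Only N2 stuck-at-0 reproduces the observed Y1=0, Y2=0.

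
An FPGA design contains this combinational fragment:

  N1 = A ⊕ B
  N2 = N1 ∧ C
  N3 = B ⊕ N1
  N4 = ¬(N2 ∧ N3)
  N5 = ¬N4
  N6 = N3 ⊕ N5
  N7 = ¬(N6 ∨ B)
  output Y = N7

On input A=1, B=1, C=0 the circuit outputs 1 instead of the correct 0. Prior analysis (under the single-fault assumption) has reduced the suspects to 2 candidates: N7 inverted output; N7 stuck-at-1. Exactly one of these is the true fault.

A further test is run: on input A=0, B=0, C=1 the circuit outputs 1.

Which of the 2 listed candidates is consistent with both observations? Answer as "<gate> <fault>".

Evaluate each candidate on input A=0, B=0, C=1:
  N7 inverted output: N1=0, N2=0, N3=0, N4=1, N5=0, N6=0, N7=0 [inverted output] → 0 — eliminated
  N7 stuck-at-1: N1=0, N2=0, N3=0, N4=1, N5=0, N6=0, N7=1 [stuck-at-1] → 1 — matches
Only N7 stuck-at-1 reproduces the observed 1.

N7 stuck-at-1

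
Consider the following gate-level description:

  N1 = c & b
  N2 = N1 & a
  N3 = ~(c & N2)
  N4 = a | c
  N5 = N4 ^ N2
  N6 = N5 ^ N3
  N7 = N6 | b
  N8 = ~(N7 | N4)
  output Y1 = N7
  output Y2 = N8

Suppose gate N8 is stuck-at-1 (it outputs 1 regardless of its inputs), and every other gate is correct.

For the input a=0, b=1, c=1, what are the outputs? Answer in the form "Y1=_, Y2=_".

Propagate with N8 forced: N1=1, N2=0, N3=1, N4=1, N5=1, N6=0, N7=1, N8=1 [stuck-at-1].
So the outputs are Y1=1, Y2=1. (Without the fault they would be Y1=1, Y2=0.)

Y1=1, Y2=1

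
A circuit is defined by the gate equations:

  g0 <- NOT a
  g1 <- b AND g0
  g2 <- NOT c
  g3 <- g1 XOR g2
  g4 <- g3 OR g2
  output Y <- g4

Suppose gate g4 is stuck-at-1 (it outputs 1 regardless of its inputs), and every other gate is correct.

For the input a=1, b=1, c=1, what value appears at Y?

1

Propagate with g4 forced: g0=0, g1=0, g2=0, g3=0, g4=1 [stuck-at-1].
So Y = 1. (Without the fault it would be 0.)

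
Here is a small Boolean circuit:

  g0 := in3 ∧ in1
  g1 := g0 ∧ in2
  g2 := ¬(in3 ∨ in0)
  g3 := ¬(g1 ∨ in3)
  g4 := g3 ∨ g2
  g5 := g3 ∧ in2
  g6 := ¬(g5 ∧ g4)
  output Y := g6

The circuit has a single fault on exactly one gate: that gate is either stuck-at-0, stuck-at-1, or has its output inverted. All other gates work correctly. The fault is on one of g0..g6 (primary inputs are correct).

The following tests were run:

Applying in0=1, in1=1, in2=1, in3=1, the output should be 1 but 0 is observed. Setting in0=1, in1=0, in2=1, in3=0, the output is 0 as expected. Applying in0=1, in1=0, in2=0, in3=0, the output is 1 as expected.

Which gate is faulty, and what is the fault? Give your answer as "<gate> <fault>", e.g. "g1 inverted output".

g3 stuck-at-1

Fault-free values for test 1 (in0=1, in1=1, in2=1, in3=1): g0=1, g1=1, g2=0, g3=0, g4=0, g5=0, g6=1, giving Y=1. Observed 0.
Test 1: faults giving observed 0 are {g3 stuck-at-1, g3 inverted output, g6 stuck-at-0, g6 inverted output}.
Test 2 (in0=1, in1=0, in2=1, in3=0): fault-free g0=0, g1=0, g2=0, g3=1, g4=1, g5=1, g6=0 → 0; observed 0. Eliminates g3 inverted output, g6 inverted output.
Test 3 (in0=1, in1=0, in2=0, in3=0): fault-free g0=0, g1=0, g2=0, g3=1, g4=1, g5=0, g6=1 → 1; observed 1. Eliminates g6 stuck-at-0.
Only g3 stuck-at-1 is consistent with every test.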